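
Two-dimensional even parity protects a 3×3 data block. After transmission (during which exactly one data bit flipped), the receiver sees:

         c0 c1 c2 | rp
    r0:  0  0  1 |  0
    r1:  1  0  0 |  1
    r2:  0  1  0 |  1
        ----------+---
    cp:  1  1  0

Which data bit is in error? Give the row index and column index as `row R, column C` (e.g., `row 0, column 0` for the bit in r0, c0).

row 0, column 2

Recompute each row's even parity and compare to rp:
  r0: data parity 1, sent rp 0 → mismatch
  r1: data parity 1, sent rp 1 → ok
  r2: data parity 1, sent rp 1 → ok
Recompute each column's even parity and compare to cp:
  c0: data parity 1, sent cp 1 → ok
  c1: data parity 1, sent cp 1 → ok
  c2: data parity 1, sent cp 0 → mismatch
Exactly one row (r0) and one column (c2) fail → the flipped bit is at their intersection.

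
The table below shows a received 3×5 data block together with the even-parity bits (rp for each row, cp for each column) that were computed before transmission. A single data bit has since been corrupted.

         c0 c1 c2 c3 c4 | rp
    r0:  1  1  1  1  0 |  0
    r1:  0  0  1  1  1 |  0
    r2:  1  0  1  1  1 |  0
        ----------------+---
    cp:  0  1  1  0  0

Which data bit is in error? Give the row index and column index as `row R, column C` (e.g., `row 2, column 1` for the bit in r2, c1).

Recompute each row's even parity and compare to rp:
  r0: data parity 0, sent rp 0 → ok
  r1: data parity 1, sent rp 0 → mismatch
  r2: data parity 0, sent rp 0 → ok
Recompute each column's even parity and compare to cp:
  c0: data parity 0, sent cp 0 → ok
  c1: data parity 1, sent cp 1 → ok
  c2: data parity 1, sent cp 1 → ok
  c3: data parity 1, sent cp 0 → mismatch
  c4: data parity 0, sent cp 0 → ok
Exactly one row (r1) and one column (c3) fail → the flipped bit is at their intersection.

row 1, column 3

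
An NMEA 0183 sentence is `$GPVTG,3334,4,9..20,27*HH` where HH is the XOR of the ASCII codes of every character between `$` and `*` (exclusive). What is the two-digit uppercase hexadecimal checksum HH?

5F

XOR the ASCII codes of the payload characters:
  'G' = 0x47 → acc = 0x47
  'P' = 0x50 → acc = 0x17
  'V' = 0x56 → acc = 0x41
  'T' = 0x54 → acc = 0x15
  'G' = 0x47 → acc = 0x52
  ',' = 0x2C → acc = 0x7E
  '3' = 0x33 → acc = 0x4D
  '3' = 0x33 → acc = 0x7E
  '3' = 0x33 → acc = 0x4D
  '4' = 0x34 → acc = 0x79
  ',' = 0x2C → acc = 0x55
  '4' = 0x34 → acc = 0x61
  ',' = 0x2C → acc = 0x4D
  '9' = 0x39 → acc = 0x74
  '.' = 0x2E → acc = 0x5A
  '.' = 0x2E → acc = 0x74
  '2' = 0x32 → acc = 0x46
  '0' = 0x30 → acc = 0x76
  ',' = 0x2C → acc = 0x5A
  '2' = 0x32 → acc = 0x68
  '7' = 0x37 → acc = 0x5F
Checksum = 0x5F.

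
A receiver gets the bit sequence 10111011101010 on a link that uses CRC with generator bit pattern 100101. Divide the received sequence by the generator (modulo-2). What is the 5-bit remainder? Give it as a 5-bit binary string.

Modulo-2 division of 10111011101010 by 100101:
  pos 0: 101110 XOR 100101 = 001011
  pos 2: 101111 XOR 100101 = 001010
  pos 4: 101010 XOR 100101 = 001111
  pos 6: 111110 XOR 100101 = 011011
  pos 7: 110111 XOR 100101 = 010010
  pos 8: 100100 XOR 100101 = 000001
Remainder = 00001 (nonzero — an error is detected).

00001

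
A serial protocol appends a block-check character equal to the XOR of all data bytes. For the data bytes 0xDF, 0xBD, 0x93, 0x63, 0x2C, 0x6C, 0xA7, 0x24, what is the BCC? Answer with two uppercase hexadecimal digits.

51

XOR the bytes together:
  start with 0xDF
  0xDF ⊕ 0xBD = 0x62
  0x62 ⊕ 0x93 = 0xF1
  0xF1 ⊕ 0x63 = 0x92
  0x92 ⊕ 0x2C = 0xBE
  0xBE ⊕ 0x6C = 0xD2
  0xD2 ⊕ 0xA7 = 0x75
  0x75 ⊕ 0x24 = 0x51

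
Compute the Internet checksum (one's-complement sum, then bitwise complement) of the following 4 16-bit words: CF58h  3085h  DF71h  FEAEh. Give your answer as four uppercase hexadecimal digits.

2201

One's-complement addition (fold any carry out of bit 15 back into bit 0):
  0xCF58 + 0x3085 = 0x0FFDD
  0xFFDD + 0xDF71 = 0x1DF4E → wrap carry → 0xDF4F
  0xDF4F + 0xFEAE = 0x1DDFD → wrap carry → 0xDDFE
One's-complement sum = 0xDDFE.
Checksum = ~0xDDFE & 0xFFFF = 0x2201.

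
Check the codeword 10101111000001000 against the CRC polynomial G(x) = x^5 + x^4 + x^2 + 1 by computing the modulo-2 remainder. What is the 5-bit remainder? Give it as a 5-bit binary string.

Modulo-2 division of 10101111000001000 by 110101:
  pos 0: 101011 XOR 110101 = 011110
  pos 1: 111101 XOR 110101 = 001000
  pos 3: 100010 XOR 110101 = 010111
  pos 4: 101110 XOR 110101 = 011011
  pos 5: 110110 XOR 110101 = 000011
  pos 9: 110010 XOR 110101 = 000111
Remainder = 11100 (nonzero — an error is detected).

11100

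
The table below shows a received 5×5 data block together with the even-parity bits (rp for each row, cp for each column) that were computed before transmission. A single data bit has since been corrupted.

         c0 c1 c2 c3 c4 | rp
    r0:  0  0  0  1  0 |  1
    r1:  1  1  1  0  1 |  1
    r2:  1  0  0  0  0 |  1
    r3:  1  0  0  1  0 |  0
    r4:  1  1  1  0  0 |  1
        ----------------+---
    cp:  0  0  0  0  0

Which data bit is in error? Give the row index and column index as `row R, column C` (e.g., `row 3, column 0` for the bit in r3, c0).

row 1, column 4

Recompute each row's even parity and compare to rp:
  r0: data parity 1, sent rp 1 → ok
  r1: data parity 0, sent rp 1 → mismatch
  r2: data parity 1, sent rp 1 → ok
  r3: data parity 0, sent rp 0 → ok
  r4: data parity 1, sent rp 1 → ok
Recompute each column's even parity and compare to cp:
  c0: data parity 0, sent cp 0 → ok
  c1: data parity 0, sent cp 0 → ok
  c2: data parity 0, sent cp 0 → ok
  c3: data parity 0, sent cp 0 → ok
  c4: data parity 1, sent cp 0 → mismatch
Exactly one row (r1) and one column (c4) fail → the flipped bit is at their intersection.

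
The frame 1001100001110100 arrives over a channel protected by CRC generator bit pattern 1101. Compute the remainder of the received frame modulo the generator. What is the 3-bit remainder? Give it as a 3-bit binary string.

Modulo-2 division of 1001100001110100 by 1101:
  pos 0: 1001 XOR 1101 = 0100
  pos 1: 1001 XOR 1101 = 0100
  pos 2: 1000 XOR 1101 = 0101
  pos 3: 1010 XOR 1101 = 0111
  pos 4: 1110 XOR 1101 = 0011
  pos 6: 1101 XOR 1101 = 0000
  pos 10: 1101 XOR 1101 = 0000
Remainder = 000 (zero — the frame passes the CRC check).

000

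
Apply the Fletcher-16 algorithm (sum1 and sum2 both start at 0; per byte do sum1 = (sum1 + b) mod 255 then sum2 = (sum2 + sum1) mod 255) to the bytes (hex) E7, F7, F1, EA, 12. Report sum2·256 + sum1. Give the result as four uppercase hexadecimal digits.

25CE

Running sums (mod 255):
  after byte 0 (E7): sum1=231, sum2=231
  after byte 1 (F7): sum1=223, sum2=199
  after byte 2 (F1): sum1=209, sum2=153
  after byte 3 (EA): sum1=188, sum2=86
  after byte 4 (12): sum1=206, sum2=37
Checksum = sum2·256 + sum1 = 37·256 + 206 = 9678 = 0x25CE.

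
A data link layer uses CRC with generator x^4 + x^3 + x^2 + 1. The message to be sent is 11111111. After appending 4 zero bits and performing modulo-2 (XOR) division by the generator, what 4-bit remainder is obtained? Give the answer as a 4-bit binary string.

0110

Append 4 zeros: 111111110000. Divide by 11101 (XOR where the leading bit is 1):
  pos 0: 11111 XOR 11101 = 00010
  pos 3: 10111 XOR 11101 = 01010
  pos 4: 10100 XOR 11101 = 01001
  pos 5: 10010 XOR 11101 = 01111
  pos 6: 11110 XOR 11101 = 00011
Remainder (last 4 bits) = 0110. This is the CRC / FCS.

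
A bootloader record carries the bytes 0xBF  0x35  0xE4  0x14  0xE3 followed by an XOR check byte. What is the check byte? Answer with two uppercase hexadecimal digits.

99

XOR the bytes together:
  start with 0xBF
  0xBF ⊕ 0x35 = 0x8A
  0x8A ⊕ 0xE4 = 0x6E
  0x6E ⊕ 0x14 = 0x7A
  0x7A ⊕ 0xE3 = 0x99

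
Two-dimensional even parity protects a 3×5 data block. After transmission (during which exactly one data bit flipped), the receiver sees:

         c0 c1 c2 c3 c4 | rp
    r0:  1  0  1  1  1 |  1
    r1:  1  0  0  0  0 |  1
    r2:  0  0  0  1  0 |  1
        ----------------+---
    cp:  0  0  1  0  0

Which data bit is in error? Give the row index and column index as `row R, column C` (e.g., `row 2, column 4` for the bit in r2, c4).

Recompute each row's even parity and compare to rp:
  r0: data parity 0, sent rp 1 → mismatch
  r1: data parity 1, sent rp 1 → ok
  r2: data parity 1, sent rp 1 → ok
Recompute each column's even parity and compare to cp:
  c0: data parity 0, sent cp 0 → ok
  c1: data parity 0, sent cp 0 → ok
  c2: data parity 1, sent cp 1 → ok
  c3: data parity 0, sent cp 0 → ok
  c4: data parity 1, sent cp 0 → mismatch
Exactly one row (r0) and one column (c4) fail → the flipped bit is at their intersection.

row 0, column 4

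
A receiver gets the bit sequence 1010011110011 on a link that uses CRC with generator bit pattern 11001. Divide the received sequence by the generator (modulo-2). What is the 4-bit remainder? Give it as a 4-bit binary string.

Modulo-2 division of 1010011110011 by 11001:
  pos 0: 10100 XOR 11001 = 01101
  pos 1: 11011 XOR 11001 = 00010
  pos 4: 10111 XOR 11001 = 01110
  pos 5: 11100 XOR 11001 = 00101
  pos 7: 10101 XOR 11001 = 01100
  pos 8: 11001 XOR 11001 = 00000
Remainder = 0000 (zero — the frame passes the CRC check).

0000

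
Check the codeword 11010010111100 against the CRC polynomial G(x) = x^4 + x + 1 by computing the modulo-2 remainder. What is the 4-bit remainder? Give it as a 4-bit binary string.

Modulo-2 division of 11010010111100 by 10011:
  pos 0: 11010 XOR 10011 = 01001
  pos 1: 10010 XOR 10011 = 00001
  pos 5: 11011 XOR 10011 = 01000
  pos 6: 10001 XOR 10011 = 00010
  pos 9: 10100 XOR 10011 = 00111
Remainder = 0111 (nonzero — an error is detected).

0111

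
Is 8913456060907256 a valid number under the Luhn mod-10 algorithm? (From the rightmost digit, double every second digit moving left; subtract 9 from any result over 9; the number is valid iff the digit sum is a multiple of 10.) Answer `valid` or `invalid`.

invalid

From the right, keep odd positions and double even positions (subtract 9 from any doubled value over 9):
  doubled (positions 2,4,...): 1 5 9 3 3 8 2 7 → sum 38
  kept (positions 1,3,...): 6 2 0 0 0 5 3 9 → sum 25
Total = 63.
63 mod 10 = 3, so the number is invalid.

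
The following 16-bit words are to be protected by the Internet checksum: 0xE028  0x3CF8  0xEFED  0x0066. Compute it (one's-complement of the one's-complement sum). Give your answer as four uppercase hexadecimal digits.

F28A

One's-complement addition (fold any carry out of bit 15 back into bit 0):
  0xE028 + 0x3CF8 = 0x11D20 → wrap carry → 0x1D21
  0x1D21 + 0xEFED = 0x10D0E → wrap carry → 0x0D0F
  0x0D0F + 0x0066 = 0x00D75
One's-complement sum = 0x0D75.
Checksum = ~0x0D75 & 0xFFFF = 0xF28A.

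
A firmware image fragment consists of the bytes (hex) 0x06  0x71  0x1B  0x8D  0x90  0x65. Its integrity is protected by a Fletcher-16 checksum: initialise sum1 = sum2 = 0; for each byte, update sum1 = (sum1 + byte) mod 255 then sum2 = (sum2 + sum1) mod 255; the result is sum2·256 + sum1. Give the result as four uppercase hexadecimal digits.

Running sums (mod 255):
  after byte 0 (0x06): sum1=6, sum2=6
  after byte 1 (0x71): sum1=119, sum2=125
  after byte 2 (0x1B): sum1=146, sum2=16
  after byte 3 (0x8D): sum1=32, sum2=48
  after byte 4 (0x90): sum1=176, sum2=224
  after byte 5 (0x65): sum1=22, sum2=246
Checksum = sum2·256 + sum1 = 246·256 + 22 = 62998 = 0xF616.

F616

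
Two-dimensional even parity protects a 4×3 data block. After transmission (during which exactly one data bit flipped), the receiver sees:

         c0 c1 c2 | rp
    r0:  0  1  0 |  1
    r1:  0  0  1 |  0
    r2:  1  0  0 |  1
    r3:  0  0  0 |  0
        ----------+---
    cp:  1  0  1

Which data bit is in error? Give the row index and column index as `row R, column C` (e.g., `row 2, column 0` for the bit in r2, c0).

row 1, column 1

Recompute each row's even parity and compare to rp:
  r0: data parity 1, sent rp 1 → ok
  r1: data parity 1, sent rp 0 → mismatch
  r2: data parity 1, sent rp 1 → ok
  r3: data parity 0, sent rp 0 → ok
Recompute each column's even parity and compare to cp:
  c0: data parity 1, sent cp 1 → ok
  c1: data parity 1, sent cp 0 → mismatch
  c2: data parity 1, sent cp 1 → ok
Exactly one row (r1) and one column (c1) fail → the flipped bit is at their intersection.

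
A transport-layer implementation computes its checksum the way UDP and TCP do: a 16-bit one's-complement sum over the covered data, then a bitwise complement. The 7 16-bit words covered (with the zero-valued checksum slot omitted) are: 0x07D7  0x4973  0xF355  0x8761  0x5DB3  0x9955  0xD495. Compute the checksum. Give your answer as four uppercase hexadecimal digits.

One's-complement addition (fold any carry out of bit 15 back into bit 0):
  0x07D7 + 0x4973 = 0x0514A
  0x514A + 0xF355 = 0x1449F → wrap carry → 0x44A0
  0x44A0 + 0x8761 = 0x0CC01
  0xCC01 + 0x5DB3 = 0x129B4 → wrap carry → 0x29B5
  0x29B5 + 0x9955 = 0x0C30A
  0xC30A + 0xD495 = 0x1979F → wrap carry → 0x97A0
One's-complement sum = 0x97A0.
Checksum = ~0x97A0 & 0xFFFF = 0x685F.

685F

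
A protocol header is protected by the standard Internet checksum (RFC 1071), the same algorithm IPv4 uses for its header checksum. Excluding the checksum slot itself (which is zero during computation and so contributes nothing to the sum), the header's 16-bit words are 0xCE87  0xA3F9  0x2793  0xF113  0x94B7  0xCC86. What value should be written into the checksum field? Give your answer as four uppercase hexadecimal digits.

1399

One's-complement addition (fold any carry out of bit 15 back into bit 0):
  0xCE87 + 0xA3F9 = 0x17280 → wrap carry → 0x7281
  0x7281 + 0x2793 = 0x09A14
  0x9A14 + 0xF113 = 0x18B27 → wrap carry → 0x8B28
  0x8B28 + 0x94B7 = 0x11FDF → wrap carry → 0x1FE0
  0x1FE0 + 0xCC86 = 0x0EC66
One's-complement sum = 0xEC66.
Checksum = ~0xEC66 & 0xFFFF = 0x1399.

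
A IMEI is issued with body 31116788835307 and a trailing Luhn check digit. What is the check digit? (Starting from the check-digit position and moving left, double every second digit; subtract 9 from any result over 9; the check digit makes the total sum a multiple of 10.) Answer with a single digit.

6

Partial digits right→left: 7 0 3 5 3 8 8 8 7 6 1 1 1 3
Double every second digit counting from the check-digit position (so the 1st, 3rd, 5th, ... of the partial from the right).
  doubled (with −9 where >9): 5 6 6 7 5 2 2 → sum 33
  kept as-is: 0 5 8 8 6 1 3 → sum 31
Total = 33 + 31 = 64.
Check digit = (10 − (64 mod 10)) mod 10 = 6.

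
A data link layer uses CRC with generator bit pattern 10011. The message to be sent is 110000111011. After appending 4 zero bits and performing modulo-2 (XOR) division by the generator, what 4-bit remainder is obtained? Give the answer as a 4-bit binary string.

1001

Append 4 zeros: 1100001110110000. Divide by 10011 (XOR where the leading bit is 1):
  pos 0: 11000 XOR 10011 = 01011
  pos 1: 10110 XOR 10011 = 00101
  pos 3: 10111 XOR 10011 = 00100
  pos 5: 10010 XOR 10011 = 00001
  pos 9: 11100 XOR 10011 = 01111
  pos 10: 11110 XOR 10011 = 01101
  pos 11: 11010 XOR 10011 = 01001
Remainder (last 4 bits) = 1001. This is the CRC / FCS.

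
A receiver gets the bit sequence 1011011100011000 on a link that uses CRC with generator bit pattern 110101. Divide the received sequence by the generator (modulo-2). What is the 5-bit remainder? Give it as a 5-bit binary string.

Modulo-2 division of 1011011100011000 by 110101:
  pos 0: 101101 XOR 110101 = 011000
  pos 1: 110001 XOR 110101 = 000100
  pos 4: 100100 XOR 110101 = 010001
  pos 5: 100010 XOR 110101 = 010111
  pos 6: 101111 XOR 110101 = 011010
  pos 7: 110101 XOR 110101 = 000000
Remainder = 00000 (zero — the frame passes the CRC check).

00000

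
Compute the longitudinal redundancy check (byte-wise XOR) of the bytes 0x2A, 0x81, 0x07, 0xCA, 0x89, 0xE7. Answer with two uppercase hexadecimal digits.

08

XOR the bytes together:
  start with 0x2A
  0x2A ⊕ 0x81 = 0xAB
  0xAB ⊕ 0x07 = 0xAC
  0xAC ⊕ 0xCA = 0x66
  0x66 ⊕ 0x89 = 0xEF
  0xEF ⊕ 0xE7 = 0x08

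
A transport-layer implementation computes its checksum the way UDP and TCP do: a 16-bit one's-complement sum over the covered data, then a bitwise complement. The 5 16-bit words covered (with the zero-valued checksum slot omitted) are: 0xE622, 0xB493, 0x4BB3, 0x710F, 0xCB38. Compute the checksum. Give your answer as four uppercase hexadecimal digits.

DD4D

One's-complement addition (fold any carry out of bit 15 back into bit 0):
  0xE622 + 0xB493 = 0x19AB5 → wrap carry → 0x9AB6
  0x9AB6 + 0x4BB3 = 0x0E669
  0xE669 + 0x710F = 0x15778 → wrap carry → 0x5779
  0x5779 + 0xCB38 = 0x122B1 → wrap carry → 0x22B2
One's-complement sum = 0x22B2.
Checksum = ~0x22B2 & 0xFFFF = 0xDD4D.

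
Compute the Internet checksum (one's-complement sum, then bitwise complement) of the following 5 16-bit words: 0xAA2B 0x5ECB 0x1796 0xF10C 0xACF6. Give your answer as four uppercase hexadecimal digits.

416F

One's-complement addition (fold any carry out of bit 15 back into bit 0):
  0xAA2B + 0x5ECB = 0x108F6 → wrap carry → 0x08F7
  0x08F7 + 0x1796 = 0x0208D
  0x208D + 0xF10C = 0x11199 → wrap carry → 0x119A
  0x119A + 0xACF6 = 0x0BE90
One's-complement sum = 0xBE90.
Checksum = ~0xBE90 & 0xFFFF = 0x416F.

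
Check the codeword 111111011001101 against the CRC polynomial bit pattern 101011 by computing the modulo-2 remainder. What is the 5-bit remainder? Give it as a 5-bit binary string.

Modulo-2 division of 111111011001101 by 101011:
  pos 0: 111111 XOR 101011 = 010100
  pos 1: 101000 XOR 101011 = 000011
  pos 5: 111100 XOR 101011 = 010111
  pos 6: 101111 XOR 101011 = 000100
  pos 9: 100101 XOR 101011 = 001110
Remainder = 01110 (nonzero — an error is detected).

01110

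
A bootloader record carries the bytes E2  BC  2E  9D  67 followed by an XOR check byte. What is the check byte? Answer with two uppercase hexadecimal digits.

8A

XOR the bytes together:
  start with 0xE2
  0xE2 ⊕ 0xBC = 0x5E
  0x5E ⊕ 0x2E = 0x70
  0x70 ⊕ 0x9D = 0xED
  0xED ⊕ 0x67 = 0x8A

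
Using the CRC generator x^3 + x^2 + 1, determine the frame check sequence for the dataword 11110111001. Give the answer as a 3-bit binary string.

111

Append 3 zeros: 11110111001000. Divide by 1101 (XOR where the leading bit is 1):
  pos 0: 1111 XOR 1101 = 0010
  pos 2: 1001 XOR 1101 = 0100
  pos 3: 1001 XOR 1101 = 0100
  pos 4: 1001 XOR 1101 = 0100
  pos 5: 1000 XOR 1101 = 0101
  pos 6: 1010 XOR 1101 = 0111
  pos 7: 1111 XOR 1101 = 0010
  pos 9: 1000 XOR 1101 = 0101
  pos 10: 1010 XOR 1101 = 0111
Remainder (last 3 bits) = 111. This is the CRC / FCS.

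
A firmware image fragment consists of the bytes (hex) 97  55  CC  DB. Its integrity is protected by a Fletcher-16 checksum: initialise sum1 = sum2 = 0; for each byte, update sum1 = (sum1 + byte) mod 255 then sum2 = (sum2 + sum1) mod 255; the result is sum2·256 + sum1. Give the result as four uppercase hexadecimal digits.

D395

Running sums (mod 255):
  after byte 0 (97): sum1=151, sum2=151
  after byte 1 (55): sum1=236, sum2=132
  after byte 2 (CC): sum1=185, sum2=62
  after byte 3 (DB): sum1=149, sum2=211
Checksum = sum2·256 + sum1 = 211·256 + 149 = 54165 = 0xD395.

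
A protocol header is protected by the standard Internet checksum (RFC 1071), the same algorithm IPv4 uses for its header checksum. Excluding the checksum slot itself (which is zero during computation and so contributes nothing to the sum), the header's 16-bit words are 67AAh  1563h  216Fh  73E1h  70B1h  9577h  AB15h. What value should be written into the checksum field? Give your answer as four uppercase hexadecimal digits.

One's-complement addition (fold any carry out of bit 15 back into bit 0):
  0x67AA + 0x1563 = 0x07D0D
  0x7D0D + 0x216F = 0x09E7C
  0x9E7C + 0x73E1 = 0x1125D → wrap carry → 0x125E
  0x125E + 0x70B1 = 0x0830F
  0x830F + 0x9577 = 0x11886 → wrap carry → 0x1887
  0x1887 + 0xAB15 = 0x0C39C
One's-complement sum = 0xC39C.
Checksum = ~0xC39C & 0xFFFF = 0x3C63.

3C63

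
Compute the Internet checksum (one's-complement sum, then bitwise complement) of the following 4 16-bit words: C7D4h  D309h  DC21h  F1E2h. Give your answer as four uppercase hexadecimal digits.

One's-complement addition (fold any carry out of bit 15 back into bit 0):
  0xC7D4 + 0xD309 = 0x19ADD → wrap carry → 0x9ADE
  0x9ADE + 0xDC21 = 0x176FF → wrap carry → 0x7700
  0x7700 + 0xF1E2 = 0x168E2 → wrap carry → 0x68E3
One's-complement sum = 0x68E3.
Checksum = ~0x68E3 & 0xFFFF = 0x971C.

971C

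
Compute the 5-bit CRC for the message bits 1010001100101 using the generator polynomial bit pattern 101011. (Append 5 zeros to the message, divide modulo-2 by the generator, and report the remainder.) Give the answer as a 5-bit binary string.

10111

Append 5 zeros: 101000110010100000. Divide by 101011 (XOR where the leading bit is 1):
  pos 0: 101000 XOR 101011 = 000011
  pos 4: 111100 XOR 101011 = 010111
  pos 5: 101111 XOR 101011 = 000100
  pos 8: 100010 XOR 101011 = 001001
  pos 10: 100100 XOR 101011 = 001111
  pos 12: 111100 XOR 101011 = 010111
Remainder (last 5 bits) = 10111. This is the CRC / FCS.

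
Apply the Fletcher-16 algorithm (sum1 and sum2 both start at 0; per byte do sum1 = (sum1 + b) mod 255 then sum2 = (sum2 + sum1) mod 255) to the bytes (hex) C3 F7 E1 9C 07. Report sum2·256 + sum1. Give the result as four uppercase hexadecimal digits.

9841

Running sums (mod 255):
  after byte 0 (C3): sum1=195, sum2=195
  after byte 1 (F7): sum1=187, sum2=127
  after byte 2 (E1): sum1=157, sum2=29
  after byte 3 (9C): sum1=58, sum2=87
  after byte 4 (07): sum1=65, sum2=152
Checksum = sum2·256 + sum1 = 152·256 + 65 = 38977 = 0x9841.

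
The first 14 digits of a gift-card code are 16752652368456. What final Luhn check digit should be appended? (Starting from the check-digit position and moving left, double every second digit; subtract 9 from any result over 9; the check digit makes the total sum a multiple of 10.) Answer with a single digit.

4

Partial digits right→left: 6 5 4 8 6 3 2 5 6 2 5 7 6 1
Double every second digit counting from the check-digit position (so the 1st, 3rd, 5th, ... of the partial from the right).
  doubled (with −9 where >9): 3 8 3 4 3 1 3 → sum 25
  kept as-is: 5 8 3 5 2 7 1 → sum 31
Total = 25 + 31 = 56.
Check digit = (10 − (56 mod 10)) mod 10 = 4.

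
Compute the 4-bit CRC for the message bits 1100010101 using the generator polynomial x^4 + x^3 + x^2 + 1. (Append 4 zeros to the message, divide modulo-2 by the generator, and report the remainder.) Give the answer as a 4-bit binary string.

1000

Append 4 zeros: 11000101010000. Divide by 11101 (XOR where the leading bit is 1):
  pos 0: 11000 XOR 11101 = 00101
  pos 2: 10110 XOR 11101 = 01011
  pos 3: 10111 XOR 11101 = 01010
  pos 4: 10100 XOR 11101 = 01001
  pos 5: 10011 XOR 11101 = 01110
  pos 6: 11100 XOR 11101 = 00001
Remainder (last 4 bits) = 1000. This is the CRC / FCS.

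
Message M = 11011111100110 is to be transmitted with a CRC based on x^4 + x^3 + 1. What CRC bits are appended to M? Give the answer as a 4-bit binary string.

1001

Append 4 zeros: 110111111001100000. Divide by 11001 (XOR where the leading bit is 1):
  pos 0: 11011 XOR 11001 = 00010
  pos 3: 10111 XOR 11001 = 01110
  pos 4: 11101 XOR 11001 = 00100
  pos 6: 10000 XOR 11001 = 01001
  pos 7: 10011 XOR 11001 = 01010
  pos 8: 10101 XOR 11001 = 01100
  pos 9: 11000 XOR 11001 = 00001
  pos 13: 10000 XOR 11001 = 01001
Remainder (last 4 bits) = 1001. This is the CRC / FCS.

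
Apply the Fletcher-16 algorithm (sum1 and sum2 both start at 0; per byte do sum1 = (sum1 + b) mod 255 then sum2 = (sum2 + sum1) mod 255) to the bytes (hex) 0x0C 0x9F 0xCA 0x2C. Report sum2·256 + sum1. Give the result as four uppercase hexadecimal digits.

Running sums (mod 255):
  after byte 0 (0x0C): sum1=12, sum2=12
  after byte 1 (0x9F): sum1=171, sum2=183
  after byte 2 (0xCA): sum1=118, sum2=46
  after byte 3 (0x2C): sum1=162, sum2=208
Checksum = sum2·256 + sum1 = 208·256 + 162 = 53410 = 0xD0A2.

D0A2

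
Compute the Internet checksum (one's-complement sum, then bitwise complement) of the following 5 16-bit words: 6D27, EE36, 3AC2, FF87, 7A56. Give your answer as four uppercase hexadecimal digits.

One's-complement addition (fold any carry out of bit 15 back into bit 0):
  0x6D27 + 0xEE36 = 0x15B5D → wrap carry → 0x5B5E
  0x5B5E + 0x3AC2 = 0x09620
  0x9620 + 0xFF87 = 0x195A7 → wrap carry → 0x95A8
  0x95A8 + 0x7A56 = 0x10FFE → wrap carry → 0x0FFF
One's-complement sum = 0x0FFF.
Checksum = ~0x0FFF & 0xFFFF = 0xF000.

F000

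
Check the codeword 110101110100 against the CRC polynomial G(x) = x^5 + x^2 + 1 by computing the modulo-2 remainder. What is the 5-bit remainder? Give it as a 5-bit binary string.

Modulo-2 division of 110101110100 by 100101:
  pos 0: 110101 XOR 100101 = 010000
  pos 1: 100001 XOR 100101 = 000100
  pos 4: 100101 XOR 100101 = 000000
Remainder = 00000 (zero — the frame passes the CRC check).

00000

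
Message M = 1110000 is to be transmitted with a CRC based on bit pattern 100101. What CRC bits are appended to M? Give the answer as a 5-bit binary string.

01100

Append 5 zeros: 111000000000. Divide by 100101 (XOR where the leading bit is 1):
  pos 0: 111000 XOR 100101 = 011101
  pos 1: 111010 XOR 100101 = 011111
  pos 2: 111110 XOR 100101 = 011011
  pos 3: 110110 XOR 100101 = 010011
  pos 4: 100110 XOR 100101 = 000011
Remainder (last 5 bits) = 01100. This is the CRC / FCS.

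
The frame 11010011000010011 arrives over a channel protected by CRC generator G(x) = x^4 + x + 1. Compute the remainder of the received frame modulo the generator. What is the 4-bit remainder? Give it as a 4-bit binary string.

0011

Modulo-2 division of 11010011000010011 by 10011:
  pos 0: 11010 XOR 10011 = 01001
  pos 1: 10010 XOR 10011 = 00001
  pos 5: 11100 XOR 10011 = 01111
  pos 6: 11110 XOR 10011 = 01101
  pos 7: 11010 XOR 10011 = 01001
  pos 8: 10011 XOR 10011 = 00000
Remainder = 0011 (nonzero — an error is detected).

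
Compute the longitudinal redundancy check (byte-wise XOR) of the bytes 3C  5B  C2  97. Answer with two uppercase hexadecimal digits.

XOR the bytes together:
  start with 0x3C
  0x3C ⊕ 0x5B = 0x67
  0x67 ⊕ 0xC2 = 0xA5
  0xA5 ⊕ 0x97 = 0x32

32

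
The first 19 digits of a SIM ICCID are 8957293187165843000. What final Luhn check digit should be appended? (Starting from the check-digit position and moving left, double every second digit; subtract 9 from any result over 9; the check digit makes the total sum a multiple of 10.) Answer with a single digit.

Partial digits right→left: 0 0 0 3 4 8 5 6 1 7 8 1 3 9 2 7 5 9 8
Double every second digit counting from the check-digit position (so the 1st, 3rd, 5th, ... of the partial from the right).
  doubled (with −9 where >9): 0 0 8 1 2 7 6 4 1 7 → sum 36
  kept as-is: 0 3 8 6 7 1 9 7 9 → sum 50
Total = 36 + 50 = 86.
Check digit = (10 − (86 mod 10)) mod 10 = 4.

4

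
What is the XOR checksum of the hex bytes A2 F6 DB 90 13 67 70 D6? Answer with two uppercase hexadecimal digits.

XOR the bytes together:
  start with 0xA2
  0xA2 ⊕ 0xF6 = 0x54
  0x54 ⊕ 0xDB = 0x8F
  0x8F ⊕ 0x90 = 0x1F
  0x1F ⊕ 0x13 = 0x0C
  0x0C ⊕ 0x67 = 0x6B
  0x6B ⊕ 0x70 = 0x1B
  0x1B ⊕ 0xD6 = 0xCD

CD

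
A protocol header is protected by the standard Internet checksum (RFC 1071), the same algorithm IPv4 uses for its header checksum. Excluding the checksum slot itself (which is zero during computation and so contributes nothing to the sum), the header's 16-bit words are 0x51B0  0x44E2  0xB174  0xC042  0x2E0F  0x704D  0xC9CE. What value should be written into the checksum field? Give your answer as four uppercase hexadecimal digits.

8F8A

One's-complement addition (fold any carry out of bit 15 back into bit 0):
  0x51B0 + 0x44E2 = 0x09692
  0x9692 + 0xB174 = 0x14806 → wrap carry → 0x4807
  0x4807 + 0xC042 = 0x10849 → wrap carry → 0x084A
  0x084A + 0x2E0F = 0x03659
  0x3659 + 0x704D = 0x0A6A6
  0xA6A6 + 0xC9CE = 0x17074 → wrap carry → 0x7075
One's-complement sum = 0x7075.
Checksum = ~0x7075 & 0xFFFF = 0x8F8A.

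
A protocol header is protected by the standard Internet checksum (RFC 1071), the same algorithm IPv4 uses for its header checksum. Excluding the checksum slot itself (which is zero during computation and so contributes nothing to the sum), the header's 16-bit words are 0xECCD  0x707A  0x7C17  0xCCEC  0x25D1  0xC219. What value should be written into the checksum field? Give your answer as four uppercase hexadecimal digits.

One's-complement addition (fold any carry out of bit 15 back into bit 0):
  0xECCD + 0x707A = 0x15D47 → wrap carry → 0x5D48
  0x5D48 + 0x7C17 = 0x0D95F
  0xD95F + 0xCCEC = 0x1A64B → wrap carry → 0xA64C
  0xA64C + 0x25D1 = 0x0CC1D
  0xCC1D + 0xC219 = 0x18E36 → wrap carry → 0x8E37
One's-complement sum = 0x8E37.
Checksum = ~0x8E37 & 0xFFFF = 0x71C8.

71C8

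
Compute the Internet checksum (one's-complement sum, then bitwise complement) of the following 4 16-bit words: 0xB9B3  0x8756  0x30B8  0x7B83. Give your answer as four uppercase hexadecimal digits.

12BA

One's-complement addition (fold any carry out of bit 15 back into bit 0):
  0xB9B3 + 0x8756 = 0x14109 → wrap carry → 0x410A
  0x410A + 0x30B8 = 0x071C2
  0x71C2 + 0x7B83 = 0x0ED45
One's-complement sum = 0xED45.
Checksum = ~0xED45 & 0xFFFF = 0x12BA.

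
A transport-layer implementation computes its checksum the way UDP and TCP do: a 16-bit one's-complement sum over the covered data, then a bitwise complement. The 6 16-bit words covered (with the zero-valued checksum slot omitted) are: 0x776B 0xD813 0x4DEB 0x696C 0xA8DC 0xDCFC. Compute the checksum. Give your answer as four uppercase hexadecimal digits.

734F

One's-complement addition (fold any carry out of bit 15 back into bit 0):
  0x776B + 0xD813 = 0x14F7E → wrap carry → 0x4F7F
  0x4F7F + 0x4DEB = 0x09D6A
  0x9D6A + 0x696C = 0x106D6 → wrap carry → 0x06D7
  0x06D7 + 0xA8DC = 0x0AFB3
  0xAFB3 + 0xDCFC = 0x18CAF → wrap carry → 0x8CB0
One's-complement sum = 0x8CB0.
Checksum = ~0x8CB0 & 0xFFFF = 0x734F.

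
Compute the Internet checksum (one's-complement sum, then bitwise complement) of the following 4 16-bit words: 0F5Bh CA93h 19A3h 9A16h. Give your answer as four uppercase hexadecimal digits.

7257

One's-complement addition (fold any carry out of bit 15 back into bit 0):
  0x0F5B + 0xCA93 = 0x0D9EE
  0xD9EE + 0x19A3 = 0x0F391
  0xF391 + 0x9A16 = 0x18DA7 → wrap carry → 0x8DA8
One's-complement sum = 0x8DA8.
Checksum = ~0x8DA8 & 0xFFFF = 0x7257.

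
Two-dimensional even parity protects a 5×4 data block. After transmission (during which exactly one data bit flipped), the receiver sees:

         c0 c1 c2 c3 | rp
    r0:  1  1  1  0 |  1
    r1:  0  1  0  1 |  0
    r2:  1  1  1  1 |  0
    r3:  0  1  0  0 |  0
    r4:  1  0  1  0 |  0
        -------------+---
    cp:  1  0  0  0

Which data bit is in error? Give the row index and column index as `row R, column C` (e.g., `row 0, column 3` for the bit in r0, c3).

row 3, column 2

Recompute each row's even parity and compare to rp:
  r0: data parity 1, sent rp 1 → ok
  r1: data parity 0, sent rp 0 → ok
  r2: data parity 0, sent rp 0 → ok
  r3: data parity 1, sent rp 0 → mismatch
  r4: data parity 0, sent rp 0 → ok
Recompute each column's even parity and compare to cp:
  c0: data parity 1, sent cp 1 → ok
  c1: data parity 0, sent cp 0 → ok
  c2: data parity 1, sent cp 0 → mismatch
  c3: data parity 0, sent cp 0 → ok
Exactly one row (r3) and one column (c2) fail → the flipped bit is at their intersection.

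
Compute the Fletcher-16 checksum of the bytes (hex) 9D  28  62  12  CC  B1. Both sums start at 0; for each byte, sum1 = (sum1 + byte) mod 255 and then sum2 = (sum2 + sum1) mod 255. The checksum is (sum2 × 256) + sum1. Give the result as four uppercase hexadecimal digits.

Running sums (mod 255):
  after byte 0 (9D): sum1=157, sum2=157
  after byte 1 (28): sum1=197, sum2=99
  after byte 2 (62): sum1=40, sum2=139
  after byte 3 (12): sum1=58, sum2=197
  after byte 4 (CC): sum1=7, sum2=204
  after byte 5 (B1): sum1=184, sum2=133
Checksum = sum2·256 + sum1 = 133·256 + 184 = 34232 = 0x85B8.

85B8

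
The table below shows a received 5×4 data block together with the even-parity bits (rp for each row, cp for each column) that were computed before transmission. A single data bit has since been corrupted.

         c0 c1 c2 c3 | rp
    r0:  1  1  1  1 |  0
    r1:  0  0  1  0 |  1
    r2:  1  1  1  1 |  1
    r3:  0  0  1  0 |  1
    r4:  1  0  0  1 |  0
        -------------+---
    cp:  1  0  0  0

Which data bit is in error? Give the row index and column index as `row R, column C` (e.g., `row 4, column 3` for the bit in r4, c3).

row 2, column 3

Recompute each row's even parity and compare to rp:
  r0: data parity 0, sent rp 0 → ok
  r1: data parity 1, sent rp 1 → ok
  r2: data parity 0, sent rp 1 → mismatch
  r3: data parity 1, sent rp 1 → ok
  r4: data parity 0, sent rp 0 → ok
Recompute each column's even parity and compare to cp:
  c0: data parity 1, sent cp 1 → ok
  c1: data parity 0, sent cp 0 → ok
  c2: data parity 0, sent cp 0 → ok
  c3: data parity 1, sent cp 0 → mismatch
Exactly one row (r2) and one column (c3) fail → the flipped bit is at their intersection.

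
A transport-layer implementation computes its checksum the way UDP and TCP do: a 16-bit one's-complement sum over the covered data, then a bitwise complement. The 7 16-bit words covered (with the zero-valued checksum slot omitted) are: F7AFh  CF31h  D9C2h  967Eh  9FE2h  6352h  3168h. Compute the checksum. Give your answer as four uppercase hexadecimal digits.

One's-complement addition (fold any carry out of bit 15 back into bit 0):
  0xF7AF + 0xCF31 = 0x1C6E0 → wrap carry → 0xC6E1
  0xC6E1 + 0xD9C2 = 0x1A0A3 → wrap carry → 0xA0A4
  0xA0A4 + 0x967E = 0x13722 → wrap carry → 0x3723
  0x3723 + 0x9FE2 = 0x0D705
  0xD705 + 0x6352 = 0x13A57 → wrap carry → 0x3A58
  0x3A58 + 0x3168 = 0x06BC0
One's-complement sum = 0x6BC0.
Checksum = ~0x6BC0 & 0xFFFF = 0x943F.

943F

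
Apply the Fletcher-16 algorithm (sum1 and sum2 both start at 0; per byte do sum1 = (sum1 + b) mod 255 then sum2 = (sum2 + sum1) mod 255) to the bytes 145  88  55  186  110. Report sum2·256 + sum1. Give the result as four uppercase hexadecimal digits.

Running sums (mod 255):
  after byte 0 (145): sum1=145, sum2=145
  after byte 1 (88): sum1=233, sum2=123
  after byte 2 (55): sum1=33, sum2=156
  after byte 3 (186): sum1=219, sum2=120
  after byte 4 (110): sum1=74, sum2=194
Checksum = sum2·256 + sum1 = 194·256 + 74 = 49738 = 0xC24A.

C24A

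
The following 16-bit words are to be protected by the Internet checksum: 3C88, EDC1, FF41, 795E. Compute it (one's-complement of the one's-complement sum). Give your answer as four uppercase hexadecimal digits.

5D15

One's-complement addition (fold any carry out of bit 15 back into bit 0):
  0x3C88 + 0xEDC1 = 0x12A49 → wrap carry → 0x2A4A
  0x2A4A + 0xFF41 = 0x1298B → wrap carry → 0x298C
  0x298C + 0x795E = 0x0A2EA
One's-complement sum = 0xA2EA.
Checksum = ~0xA2EA & 0xFFFF = 0x5D15.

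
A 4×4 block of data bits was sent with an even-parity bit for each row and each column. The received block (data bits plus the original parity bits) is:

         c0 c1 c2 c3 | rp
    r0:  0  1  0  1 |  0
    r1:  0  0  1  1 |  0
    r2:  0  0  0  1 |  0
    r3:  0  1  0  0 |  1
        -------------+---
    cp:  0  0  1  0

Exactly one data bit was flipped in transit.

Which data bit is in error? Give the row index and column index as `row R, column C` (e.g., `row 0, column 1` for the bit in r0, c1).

Recompute each row's even parity and compare to rp:
  r0: data parity 0, sent rp 0 → ok
  r1: data parity 0, sent rp 0 → ok
  r2: data parity 1, sent rp 0 → mismatch
  r3: data parity 1, sent rp 1 → ok
Recompute each column's even parity and compare to cp:
  c0: data parity 0, sent cp 0 → ok
  c1: data parity 0, sent cp 0 → ok
  c2: data parity 1, sent cp 1 → ok
  c3: data parity 1, sent cp 0 → mismatch
Exactly one row (r2) and one column (c3) fail → the flipped bit is at their intersection.

row 2, column 3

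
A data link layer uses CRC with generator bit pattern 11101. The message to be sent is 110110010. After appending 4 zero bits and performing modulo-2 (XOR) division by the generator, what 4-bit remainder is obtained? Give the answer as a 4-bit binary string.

Append 4 zeros: 1101100100000. Divide by 11101 (XOR where the leading bit is 1):
  pos 0: 11011 XOR 11101 = 00110
  pos 2: 11000 XOR 11101 = 00101
  pos 4: 10110 XOR 11101 = 01011
  pos 5: 10110 XOR 11101 = 01011
  pos 6: 10110 XOR 11101 = 01011
  pos 7: 10110 XOR 11101 = 01011
  pos 8: 10110 XOR 11101 = 01011
Remainder (last 4 bits) = 1011. This is the CRC / FCS.

1011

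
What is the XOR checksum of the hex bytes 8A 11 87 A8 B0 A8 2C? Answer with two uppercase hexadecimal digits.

80

XOR the bytes together:
  start with 0x8A
  0x8A ⊕ 0x11 = 0x9B
  0x9B ⊕ 0x87 = 0x1C
  0x1C ⊕ 0xA8 = 0xB4
  0xB4 ⊕ 0xB0 = 0x04
  0x04 ⊕ 0xA8 = 0xAC
  0xAC ⊕ 0x2C = 0x80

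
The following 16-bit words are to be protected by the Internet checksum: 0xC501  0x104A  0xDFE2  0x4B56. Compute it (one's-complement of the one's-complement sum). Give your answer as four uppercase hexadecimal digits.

One's-complement addition (fold any carry out of bit 15 back into bit 0):
  0xC501 + 0x104A = 0x0D54B
  0xD54B + 0xDFE2 = 0x1B52D → wrap carry → 0xB52E
  0xB52E + 0x4B56 = 0x10084 → wrap carry → 0x0085
One's-complement sum = 0x0085.
Checksum = ~0x0085 & 0xFFFF = 0xFF7A.

FF7A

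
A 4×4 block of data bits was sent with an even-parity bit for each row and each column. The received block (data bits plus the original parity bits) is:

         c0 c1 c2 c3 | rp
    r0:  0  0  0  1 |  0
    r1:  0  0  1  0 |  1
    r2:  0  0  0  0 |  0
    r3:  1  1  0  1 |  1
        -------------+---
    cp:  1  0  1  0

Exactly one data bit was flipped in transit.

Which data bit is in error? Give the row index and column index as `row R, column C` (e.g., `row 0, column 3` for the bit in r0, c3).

Recompute each row's even parity and compare to rp:
  r0: data parity 1, sent rp 0 → mismatch
  r1: data parity 1, sent rp 1 → ok
  r2: data parity 0, sent rp 0 → ok
  r3: data parity 1, sent rp 1 → ok
Recompute each column's even parity and compare to cp:
  c0: data parity 1, sent cp 1 → ok
  c1: data parity 1, sent cp 0 → mismatch
  c2: data parity 1, sent cp 1 → ok
  c3: data parity 0, sent cp 0 → ok
Exactly one row (r0) and one column (c1) fail → the flipped bit is at their intersection.

row 0, column 1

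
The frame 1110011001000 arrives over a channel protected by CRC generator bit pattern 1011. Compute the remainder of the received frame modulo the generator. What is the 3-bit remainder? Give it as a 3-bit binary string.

101

Modulo-2 division of 1110011001000 by 1011:
  pos 0: 1110 XOR 1011 = 0101
  pos 1: 1010 XOR 1011 = 0001
  pos 4: 1110 XOR 1011 = 0101
  pos 5: 1010 XOR 1011 = 0001
  pos 8: 1100 XOR 1011 = 0111
  pos 9: 1110 XOR 1011 = 0101
Remainder = 101 (nonzero — an error is detected).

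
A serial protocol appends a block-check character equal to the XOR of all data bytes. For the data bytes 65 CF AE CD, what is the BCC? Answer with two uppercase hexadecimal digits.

XOR the bytes together:
  start with 0x65
  0x65 ⊕ 0xCF = 0xAA
  0xAA ⊕ 0xAE = 0x04
  0x04 ⊕ 0xCD = 0xC9

C9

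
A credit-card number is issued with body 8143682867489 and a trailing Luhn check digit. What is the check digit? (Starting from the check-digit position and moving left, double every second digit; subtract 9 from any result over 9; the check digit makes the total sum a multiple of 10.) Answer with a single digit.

3

Partial digits right→left: 9 8 4 7 6 8 2 8 6 3 4 1 8
Double every second digit counting from the check-digit position (so the 1st, 3rd, 5th, ... of the partial from the right).
  doubled (with −9 where >9): 9 8 3 4 3 8 7 → sum 42
  kept as-is: 8 7 8 8 3 1 → sum 35
Total = 42 + 35 = 77.
Check digit = (10 − (77 mod 10)) mod 10 = 3.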